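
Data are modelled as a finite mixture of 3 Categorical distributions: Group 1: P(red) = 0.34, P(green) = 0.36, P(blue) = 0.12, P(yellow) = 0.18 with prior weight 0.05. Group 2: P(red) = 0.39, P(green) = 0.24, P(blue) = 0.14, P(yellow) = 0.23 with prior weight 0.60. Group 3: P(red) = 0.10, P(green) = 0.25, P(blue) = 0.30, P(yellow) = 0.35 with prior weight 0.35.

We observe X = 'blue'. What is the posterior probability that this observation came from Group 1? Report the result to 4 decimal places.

0.0308

Apply Bayes' rule: the posterior for each component is proportional to its prior times its likelihood at x.
Categorical probabilities:
  p_1 = 0.12
  p_2 = 0.14
  p_3 = 0.3
Multiply by the mixture weights:
  P(Z=1)·p_1 = 0.05 × 0.12 = 0.006
  P(Z=2)·p_2 = 0.60 × 0.14 = 0.084
  P(Z=3)·p_3 = 0.35 × 0.3 = 0.105
Normaliser: 0.006 + 0.084 + 0.105 = 0.195
P(Group 1 | the observation) = 0.006 / 0.195 ≈ 0.0308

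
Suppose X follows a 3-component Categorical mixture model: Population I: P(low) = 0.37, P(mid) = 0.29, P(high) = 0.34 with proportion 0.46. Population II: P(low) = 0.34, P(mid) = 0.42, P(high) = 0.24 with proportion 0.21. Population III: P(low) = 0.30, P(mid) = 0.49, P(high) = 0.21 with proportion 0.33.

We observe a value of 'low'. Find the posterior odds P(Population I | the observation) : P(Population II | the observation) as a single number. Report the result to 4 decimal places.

The posterior odds equal the prior odds times the likelihood ratio: (w_i/w_j)·(f_i(x)/f_j(x)).
Evaluate each component's likelihood at the observed value:
  p_I = P(low | comp) = 0.37
  p_II = P(low | comp) = 0.34
  p_III = P(low | comp) = 0.30
0.1702 / 0.0714 ≈ 2.3838

2.3838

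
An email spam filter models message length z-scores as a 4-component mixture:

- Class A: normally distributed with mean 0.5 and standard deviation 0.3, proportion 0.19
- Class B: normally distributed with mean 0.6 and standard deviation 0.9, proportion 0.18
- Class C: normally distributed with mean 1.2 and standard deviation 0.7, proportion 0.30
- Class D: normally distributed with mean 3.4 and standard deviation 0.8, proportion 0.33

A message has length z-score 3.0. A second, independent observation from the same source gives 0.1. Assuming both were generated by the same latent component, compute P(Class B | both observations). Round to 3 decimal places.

0.451

Posterior ∝ prior × likelihood, so P(k | x) ∝ w_k f_k(x); normalise over all components.
Since both observations come from the same component, the likelihood for component k is f_k(x₁)·f_k(x₂).
  p_A = [1.10693e-15] × [0.5467] = 6.05158e-16
  p_B = [0.0126622] × [0.37988] = 0.00481012
  p_C = [0.0208921] × [0.165803] = 0.00346396
  p_D = [0.440082] × [0.000100676] = 4.43055e-05
Weight by the priors:
  w_A·p_A = 0.19 × 6.05158e-16 = 1.1498e-16
  w_B·p_B = 0.18 × 0.00481012 = 0.000865822
  w_C·p_C = 0.30 × 0.00346396 = 0.00103919
  w_D·p_D = 0.33 × 4.43055e-05 = 1.46208e-05
Sum: 1.1498e-16 + 0.000865822 + 0.00103919 + 1.46208e-05 = 0.00191963
P(Class B | data) = 0.000865822 / 0.00191963 ≈ 0.451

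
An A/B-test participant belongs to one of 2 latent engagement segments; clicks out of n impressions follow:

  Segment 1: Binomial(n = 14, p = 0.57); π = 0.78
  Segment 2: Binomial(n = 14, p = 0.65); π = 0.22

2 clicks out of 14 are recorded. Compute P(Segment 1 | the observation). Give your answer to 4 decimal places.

By Bayes' theorem, P(k | x) = P(Z=k) f_k(x) / Σ_j P(Z=j) f_j(x).
Evaluate each component's likelihood at the observed value:
  p_1 = C(14,2)·0.57^2·0.43^12 = 91·0.3249·3.99596e-05 = 0.00118144
  p_2 = C(14,2)·0.65^2·0.35^12 = 91·0.4225·3.37922e-06 = 0.000129923
Multiply by the mixture weights:
  P(Z=1)·p_1 = 0.78 × 0.00118144 = 0.000921525
  P(Z=2)·p_2 = 0.22 × 0.000129923 = 2.8583e-05
Marginal: 0.000921525 + 2.8583e-05 = 0.000950108
So the posterior for Segment 1 is 0.000921525 / 0.000950108 ≈ 0.9699.

0.9699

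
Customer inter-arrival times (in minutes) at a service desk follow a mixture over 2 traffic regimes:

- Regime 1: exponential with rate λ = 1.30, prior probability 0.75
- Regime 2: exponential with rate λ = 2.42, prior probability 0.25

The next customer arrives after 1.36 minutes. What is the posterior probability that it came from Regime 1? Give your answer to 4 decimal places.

Posterior ∝ prior × likelihood, so P(k | x) ∝ π_k f_k(x); normalise over all components.
Component likelihoods at x = 1.36 minutes:
  p_1 = 0.221876
  p_2 = 0.0900462
Unnormalised posteriors:
  π_1·p_1 = 0.75 × 0.221876 = 0.166407
  π_2·p_2 = 0.25 × 0.0900462 = 0.0225115
Denominator: 0.166407 + 0.0225115 = 0.188919
P(Regime 1 | x) ≈ 0.8808

0.8808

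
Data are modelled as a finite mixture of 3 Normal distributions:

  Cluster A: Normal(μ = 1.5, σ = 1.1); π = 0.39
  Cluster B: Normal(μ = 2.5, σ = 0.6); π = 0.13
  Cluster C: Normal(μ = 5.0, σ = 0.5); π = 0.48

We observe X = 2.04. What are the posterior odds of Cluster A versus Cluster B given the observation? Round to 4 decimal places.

1.9462

Posterior odds = (π_i f_i(x)) / (π_j f_j(x)); the normalising sum cancels.
Evaluate each component's likelihood at the observed value:
  L_A = 0.321504
  L_B = 0.495592
  L_C = 1.95754e-08
Posterior odds = (π_A·L_A) / (π_B·L_B) = (0.39·0.321504) / (0.13·0.495592) = 0.125387 / 0.064427 ≈ 1.9462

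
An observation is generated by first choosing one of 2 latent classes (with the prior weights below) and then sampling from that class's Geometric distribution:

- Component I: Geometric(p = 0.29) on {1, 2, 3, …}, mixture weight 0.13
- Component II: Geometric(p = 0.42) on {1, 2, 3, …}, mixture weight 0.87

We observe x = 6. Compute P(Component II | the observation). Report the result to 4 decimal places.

0.7791

The responsibility of component k is P(Z=k) f_k(x) divided by Σ_j P(Z=j) f_j(x).
Evaluate each component's likelihood at the observed value:
  p_I = 0.0523227
  p_II = 0.027567
Weight by the priors:
  P(Z=I)·p_I = 0.13 × 0.0523227 = 0.00680194
  P(Z=II)·p_II = 0.87 × 0.027567 = 0.0239833
Sum: 0.00680194 + 0.0239833 = 0.0307852
So the posterior for Component II is 0.0239833 / 0.0307852 ≈ 0.7791.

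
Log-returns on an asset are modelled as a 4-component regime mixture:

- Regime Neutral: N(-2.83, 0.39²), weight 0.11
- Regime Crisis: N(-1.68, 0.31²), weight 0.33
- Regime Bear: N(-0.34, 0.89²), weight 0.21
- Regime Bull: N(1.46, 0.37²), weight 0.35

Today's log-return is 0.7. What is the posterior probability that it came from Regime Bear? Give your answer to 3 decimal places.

By Bayes' theorem, P(k | x) = π_k f_k(x) / Σ_j π_j f_j(x).
Normal densities:
  p_Neutral = 1.65922e-18
  p_Crisis = 2.0431e-13
  p_Bear = 0.226469
  p_Bull = 0.130778
Multiply by the mixture weights:
  π_Neutral·p_Neutral = 0.11 × 1.65922e-18 = 1.82514e-19
  π_Crisis·p_Crisis = 0.33 × 2.0431e-13 = 6.74222e-14
  π_Bear·p_Bear = 0.21 × 0.226469 = 0.0475585
  π_Bull·p_Bull = 0.35 × 0.130778 = 0.0457722
Sum: 1.82514e-19 + 6.74222e-14 + 0.0475585 + 0.0457722 = 0.0933308
P(Regime Bear | data) = 0.0475585 / 0.0933308 ≈ 0.510

0.510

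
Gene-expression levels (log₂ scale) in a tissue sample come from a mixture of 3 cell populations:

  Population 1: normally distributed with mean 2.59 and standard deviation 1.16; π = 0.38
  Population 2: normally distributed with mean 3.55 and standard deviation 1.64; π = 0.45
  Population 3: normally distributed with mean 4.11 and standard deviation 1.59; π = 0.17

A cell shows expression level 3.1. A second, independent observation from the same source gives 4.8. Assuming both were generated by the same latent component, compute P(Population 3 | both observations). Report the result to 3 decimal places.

0.236

By Bayes' theorem, P(k | x) = π_k f_k(x) / Σ_j π_j f_j(x).
Since both observations come from the same component, the likelihood for component k is f_k(x₁)·f_k(x₂).
  L_1 = [0.312233] × [0.0560114] = 0.0174886
  L_2 = [0.23427] × [0.181935] = 0.042622
  L_3 = [0.205066] × [0.228359] = 0.0468287
Multiply by the mixture weights:
  π_1·L_1 = 0.38 × 0.0174886 = 0.00664567
  π_2·L_2 = 0.45 × 0.042622 = 0.0191799
  π_3·L_3 = 0.17 × 0.0468287 = 0.00796088
Sum: 0.00664567 + 0.0191799 + 0.00796088 = 0.0337864
So the posterior for Population 3 is 0.00796088 / 0.0337864 ≈ 0.236.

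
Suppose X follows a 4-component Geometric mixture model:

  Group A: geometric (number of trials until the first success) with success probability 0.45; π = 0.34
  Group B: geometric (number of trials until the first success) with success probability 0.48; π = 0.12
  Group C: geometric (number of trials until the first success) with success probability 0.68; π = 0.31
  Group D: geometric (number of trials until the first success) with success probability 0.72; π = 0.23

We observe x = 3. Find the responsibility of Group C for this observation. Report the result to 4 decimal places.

By Bayes' theorem, P(k | x) = π_k f_k(x) / Σ_j π_j f_j(x).
Component likelihoods at x = 3:
  p_A = 0.45·(1−0.45)^2 = 0.45·0.3025 = 0.136125
  p_B = 0.48·(1−0.48)^2 = 0.48·0.2704 = 0.129792
  p_C = 0.68·(1−0.68)^2 = 0.68·0.1024 = 0.069632
  p_D = 0.72·(1−0.72)^2 = 0.72·0.0784 = 0.056448
Prior × likelihood for each component:
  π_A·p_A = 0.34 × 0.136125 = 0.0462825
  π_B·p_B = 0.12 × 0.129792 = 0.015575
  π_C·p_C = 0.31 × 0.069632 = 0.0215859
  π_D·p_D = 0.23 × 0.056448 = 0.012983
Normaliser: 0.0462825 + 0.015575 + 0.0215859 + 0.012983 = 0.0964265
So the posterior for Group C is 0.0215859 / 0.0964265 ≈ 0.2239.

0.2239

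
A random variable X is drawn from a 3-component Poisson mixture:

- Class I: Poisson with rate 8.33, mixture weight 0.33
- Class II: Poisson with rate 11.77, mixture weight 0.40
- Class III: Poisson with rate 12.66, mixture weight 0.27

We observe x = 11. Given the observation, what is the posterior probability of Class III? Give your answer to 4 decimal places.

Apply Bayes' rule: the posterior for each component is proportional to its prior times its likelihood at x.
Poisson probabilities:
  f_I = 0.0809592
  f_II = 0.116343
  f_III = 0.106524
Unnormalised posteriors:
  π_I·f_I = 0.33 × 0.0809592 = 0.0267165
  π_II·f_II = 0.40 × 0.116343 = 0.0465371
  π_III·f_III = 0.27 × 0.106524 = 0.0287614
Evidence: 0.0267165 + 0.0465371 + 0.0287614 = 0.102015
Responsibility of Class III: 0.0287614 / 0.102015 ≈ 0.2819

0.2819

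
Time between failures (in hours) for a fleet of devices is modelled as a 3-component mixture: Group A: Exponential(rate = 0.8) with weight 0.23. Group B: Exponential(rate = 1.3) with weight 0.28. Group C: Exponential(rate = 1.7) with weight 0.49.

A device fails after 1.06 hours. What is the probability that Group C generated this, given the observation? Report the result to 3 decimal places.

0.446

P(component k | x) = π_k·f_k(x) / marginal(x), where marginal(x) = Σ_j π_j·f_j(x).
Component likelihoods at x = 1.06 hours:
  p_A = 0.342616
  p_B = 0.327707
  p_C = 0.280447
Multiply by the mixture weights:
  π_A·p_A = 0.23 × 0.342616 = 0.0788018
  π_B·p_B = 0.28 × 0.327707 = 0.0917579
  π_C·p_C = 0.49 × 0.280447 = 0.137419
Sum: 0.0788018 + 0.0917579 + 0.137419 = 0.307979
Responsibility of Group C: 0.137419 / 0.307979 ≈ 0.446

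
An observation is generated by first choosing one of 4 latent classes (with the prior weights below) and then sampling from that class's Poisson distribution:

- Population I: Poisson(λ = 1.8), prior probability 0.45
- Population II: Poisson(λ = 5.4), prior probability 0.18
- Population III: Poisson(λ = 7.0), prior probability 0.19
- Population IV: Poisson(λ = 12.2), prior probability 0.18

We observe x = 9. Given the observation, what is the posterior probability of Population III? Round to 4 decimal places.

Apply Bayes' rule: the posterior for each component is proportional to its prior times its likelihood at x.
Evaluate each component's likelihood at the observed value:
  f_I = e^(−1.8)·1.8^9/9! = 9.03565e-05
  f_II = e^(−5.4)·5.4^9/9! = 0.0485949
  f_III = e^(−7.0)·7.0^9/9! = 0.101405
  f_IV = e^(−12.2)·12.2^9/9! = 0.0830009
Weight by the priors:
  π_I·f_I = 0.45 × 9.03565e-05 = 4.06604e-05
  π_II·f_II = 0.18 × 0.0485949 = 0.00874708
  π_III·f_III = 0.19 × 0.101405 = 0.0192669
  π_IV·f_IV = 0.18 × 0.0830009 = 0.0149402
Denominator: 4.06604e-05 + 0.00874708 + 0.0192669 + 0.0149402 = 0.0429948
P(Population III | the observation) = 0.0192669 / 0.0429948 ≈ 0.4481

0.4481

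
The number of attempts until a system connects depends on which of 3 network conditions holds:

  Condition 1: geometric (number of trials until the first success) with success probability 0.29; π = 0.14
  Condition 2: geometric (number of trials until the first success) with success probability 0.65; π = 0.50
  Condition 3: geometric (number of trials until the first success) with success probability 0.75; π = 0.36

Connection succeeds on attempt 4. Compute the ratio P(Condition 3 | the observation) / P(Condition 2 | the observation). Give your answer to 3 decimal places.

0.303

Only the two components matter; the odds are (π_i f_i(x)) / (π_j f_j(x)).
Geometric probabilities:
  L_1 = 0.103794
  L_2 = 0.0278687
  L_3 = 0.0117188
Posterior odds = (π_3·L_3) / (π_2·L_2) = (0.36·0.0117188) / (0.50·0.0278687) = 0.00421875 / 0.0139344 ≈ 0.303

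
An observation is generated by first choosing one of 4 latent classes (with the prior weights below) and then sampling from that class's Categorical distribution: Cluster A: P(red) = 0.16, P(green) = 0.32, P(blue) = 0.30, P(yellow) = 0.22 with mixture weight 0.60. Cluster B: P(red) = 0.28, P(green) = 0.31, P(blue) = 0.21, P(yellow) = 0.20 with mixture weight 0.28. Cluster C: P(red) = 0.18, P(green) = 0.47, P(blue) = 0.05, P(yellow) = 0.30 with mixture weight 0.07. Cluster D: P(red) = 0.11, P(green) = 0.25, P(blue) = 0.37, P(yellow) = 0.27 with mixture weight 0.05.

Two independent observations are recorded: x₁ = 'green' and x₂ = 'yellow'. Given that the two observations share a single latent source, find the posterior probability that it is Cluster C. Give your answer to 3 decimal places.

Posterior ∝ prior × likelihood, so P(k | x) ∝ P(Z=k) f_k(x); normalise over all components.
Since both observations come from the same component, the likelihood for component k is f_k(x₁)·f_k(x₂).
  L_A = [0.32] × [0.22] = 0.0704
  L_B = [0.31] × [0.2] = 0.062
  L_C = [0.47] × [0.3] = 0.141
  L_D = [0.25] × [0.27] = 0.0675
Multiply by the mixture weights:
  P(Z=A)·L_A = 0.60 × 0.0704 = 0.04224
  P(Z=B)·L_B = 0.28 × 0.062 = 0.01736
  P(Z=C)·L_C = 0.07 × 0.141 = 0.00987
  P(Z=D)·L_D = 0.05 × 0.0675 = 0.003375
Marginal: 0.04224 + 0.01736 + 0.00987 + 0.003375 = 0.072845
P(Cluster C | x) ≈ 0.135

0.135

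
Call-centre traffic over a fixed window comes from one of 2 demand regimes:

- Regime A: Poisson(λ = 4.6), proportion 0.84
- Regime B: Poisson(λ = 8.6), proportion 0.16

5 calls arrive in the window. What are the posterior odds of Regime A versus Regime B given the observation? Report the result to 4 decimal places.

12.5497

Since P(k|x) ∝ π_k f_k(x), the posterior odds are π_i f_i(x) / (π_j f_j(x)).
Component likelihoods at x = 5 calls:
  p_A = 0.172526
  p_B = 0.0721736
Odds = (0.84/0.16) × (0.172526/0.0721736) = 5.25 × 2.39042 ≈ 12.5497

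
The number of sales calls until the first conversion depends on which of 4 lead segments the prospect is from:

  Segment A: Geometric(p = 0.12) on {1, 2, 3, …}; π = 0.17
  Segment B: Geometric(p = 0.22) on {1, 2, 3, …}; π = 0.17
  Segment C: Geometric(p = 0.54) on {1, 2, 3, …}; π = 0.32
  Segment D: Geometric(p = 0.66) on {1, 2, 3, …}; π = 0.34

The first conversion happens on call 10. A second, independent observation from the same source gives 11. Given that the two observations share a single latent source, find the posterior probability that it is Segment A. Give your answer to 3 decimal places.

The responsibility of component k is π_k f_k(x) divided by Σ_j π_j f_j(x).
Since both observations come from the same component, the likelihood for component k is f_k(x₁)·f_k(x₂).
  L_A = [0.0379774] × [0.0334201] = 0.00126921
  L_B = [0.0235112] × [0.0183387] = 0.000431164
  L_C = [0.000497983] × [0.000229072] = 1.14074e-07
  L_D = [4.00732e-05] × [1.36249e-05] = 5.45993e-10
Prior × likelihood for each component:
  π_A·L_A = 0.17 × 0.00126921 = 0.000215766
  π_B·L_B = 0.17 × 0.000431164 = 7.32979e-05
  π_C·L_C = 0.32 × 1.14074e-07 = 3.65037e-08
  π_D·L_D = 0.34 × 5.45993e-10 = 1.85638e-10
Normaliser: 0.000215766 + 7.32979e-05 + 3.65037e-08 + 1.85638e-10 = 0.0002891
P(Segment A | x₁, x₂) ≈ 0.746

0.746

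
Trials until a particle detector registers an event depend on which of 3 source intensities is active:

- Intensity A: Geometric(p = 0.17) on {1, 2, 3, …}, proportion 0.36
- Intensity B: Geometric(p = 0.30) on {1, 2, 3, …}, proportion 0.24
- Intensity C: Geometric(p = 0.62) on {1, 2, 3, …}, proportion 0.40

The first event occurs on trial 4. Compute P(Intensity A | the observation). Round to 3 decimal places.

0.477

Apply Bayes' rule: the posterior for each component is proportional to its prior times its likelihood at x.
Component likelihoods at x = 4:
  p_A = 0.0972038
  p_B = 0.1029
  p_C = 0.0340206
Weight by the priors:
  w_A·p_A = 0.36 × 0.0972038 = 0.0349934
  w_B·p_B = 0.24 × 0.1029 = 0.024696
  w_C·p_C = 0.40 × 0.0340206 = 0.0136083
Marginal: 0.0349934 + 0.024696 + 0.0136083 = 0.0732976
P(Intensity A | x) = 0.0349934 / 0.0732976 ≈ 0.477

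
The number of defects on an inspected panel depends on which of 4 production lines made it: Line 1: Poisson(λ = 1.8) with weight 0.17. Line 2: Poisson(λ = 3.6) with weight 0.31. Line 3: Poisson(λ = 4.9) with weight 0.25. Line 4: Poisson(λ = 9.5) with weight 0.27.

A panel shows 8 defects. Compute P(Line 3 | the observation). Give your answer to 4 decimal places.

Apply Bayes' rule: the posterior for each component is proportional to its prior times its likelihood at x.
Evaluate each component's likelihood at the observed value:
  L_1 = 0.000451783
  L_2 = 0.0191179
  L_3 = 0.0613769
  L_4 = 0.12316
Unnormalised posteriors:
  w_1·L_1 = 0.17 × 0.000451783 = 7.6803e-05
  w_2·L_2 = 0.31 × 0.0191179 = 0.00592654
  w_3·L_3 = 0.25 × 0.0613769 = 0.0153442
  w_4·L_4 = 0.27 × 0.12316 = 0.0332533
Normaliser: 7.6803e-05 + 0.00592654 + 0.0153442 + 0.0332533 = 0.0546009
P(Line 3 | the observation) ≈ 0.2810

0.2810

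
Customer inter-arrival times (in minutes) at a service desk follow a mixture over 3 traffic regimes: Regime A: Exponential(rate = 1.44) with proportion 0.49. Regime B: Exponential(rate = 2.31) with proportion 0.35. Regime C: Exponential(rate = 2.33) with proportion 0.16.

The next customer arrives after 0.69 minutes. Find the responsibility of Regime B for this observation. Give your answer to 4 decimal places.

0.3284

The responsibility of component k is π_k f_k(x) divided by Σ_j π_j f_j(x).
Evaluate each component's likelihood at the observed value:
  p_A = 0.533148
  p_B = 0.469235
  p_C = 0.466811
Prior × likelihood for each component:
  π_A·p_A = 0.49 × 0.533148 = 0.261242
  π_B·p_B = 0.35 × 0.469235 = 0.164232
  π_C·p_C = 0.16 × 0.466811 = 0.0746897
Marginal: 0.261242 + 0.164232 + 0.0746897 = 0.500164
P(Regime B | x) ≈ 0.3284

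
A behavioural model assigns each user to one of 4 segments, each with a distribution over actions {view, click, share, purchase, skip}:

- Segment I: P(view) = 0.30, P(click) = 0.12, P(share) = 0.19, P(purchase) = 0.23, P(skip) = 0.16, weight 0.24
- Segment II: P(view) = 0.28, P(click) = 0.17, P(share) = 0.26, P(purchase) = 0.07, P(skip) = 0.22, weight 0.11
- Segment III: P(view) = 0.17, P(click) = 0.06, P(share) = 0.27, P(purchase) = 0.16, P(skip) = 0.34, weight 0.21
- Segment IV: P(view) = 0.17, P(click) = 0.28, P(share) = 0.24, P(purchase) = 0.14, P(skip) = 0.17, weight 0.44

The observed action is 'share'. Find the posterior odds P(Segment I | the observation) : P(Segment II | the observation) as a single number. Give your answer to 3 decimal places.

1.594

Posterior odds = (π_i f_i(x)) / (π_j f_j(x)); the normalising sum cancels.
Evaluate each component's likelihood at the observed value:
  p_I = 0.19
  p_II = 0.26
  p_III = 0.27
  p_IV = 0.24
0.0456 / 0.0286 ≈ 1.594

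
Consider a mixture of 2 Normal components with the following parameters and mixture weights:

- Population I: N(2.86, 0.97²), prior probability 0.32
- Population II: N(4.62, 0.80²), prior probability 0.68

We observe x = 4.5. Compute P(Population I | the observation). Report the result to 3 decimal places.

Posterior ∝ prior × likelihood, so P(k | x) ∝ π_k f_k(x); normalise over all components.
Component likelihoods at x = 4.5:
  L_I = (1/(0.97·√(2π)))·exp(−(4.5−2.86)²/(2·0.97²)) = 0.411281·exp(-1.42927) = 0.098495
  L_II = (1/(0.80·√(2π)))·exp(−(4.5−4.62)²/(2·0.80²)) = 0.498678·exp(-0.01125) = 0.493099
Weight by the priors:
  π_I·L_I = 0.32 × 0.098495 = 0.0315184
  π_II·L_II = 0.68 × 0.493099 = 0.335307
Normaliser: 0.0315184 + 0.335307 = 0.366826
So the posterior for Population I is 0.0315184 / 0.366826 ≈ 0.086.

0.086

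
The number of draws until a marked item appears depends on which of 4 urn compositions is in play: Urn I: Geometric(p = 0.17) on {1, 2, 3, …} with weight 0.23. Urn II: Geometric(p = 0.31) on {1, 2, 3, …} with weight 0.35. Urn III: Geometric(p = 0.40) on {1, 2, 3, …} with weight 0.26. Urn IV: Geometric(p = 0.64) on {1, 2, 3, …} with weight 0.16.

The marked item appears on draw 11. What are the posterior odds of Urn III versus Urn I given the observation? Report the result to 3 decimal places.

0.104

Only the two components matter; the odds are (π_i f_i(x)) / (π_j f_j(x)).
Evaluate each component's likelihood at the observed value:
  p_I = 0.0263773
  p_II = 0.0075832
  p_III = 0.00241865
  p_IV = 2.33994e-05
Odds = (0.26/0.23) × (0.00241865/0.0263773) = 1.13043 × 0.0916944 ≈ 0.104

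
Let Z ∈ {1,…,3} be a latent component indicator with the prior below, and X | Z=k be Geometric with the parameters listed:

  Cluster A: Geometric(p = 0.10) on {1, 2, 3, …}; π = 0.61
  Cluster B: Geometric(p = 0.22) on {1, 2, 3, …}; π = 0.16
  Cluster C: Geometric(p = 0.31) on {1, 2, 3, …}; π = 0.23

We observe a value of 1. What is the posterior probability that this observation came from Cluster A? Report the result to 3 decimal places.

By Bayes' theorem, P(k | x) = w_k f_k(x) / Σ_j w_j f_j(x).
Component likelihoods at x = 1:
  f_A = 0.10·(1−0.10)^0 = 0.10·1 = 0.1
  f_B = 0.22·(1−0.22)^0 = 0.22·1 = 0.22
  f_C = 0.31·(1−0.31)^0 = 0.31·1 = 0.31
Multiply by the mixture weights:
  w_A·f_A = 0.61 × 0.1 = 0.061
  w_B·f_B = 0.16 × 0.22 = 0.0352
  w_C·f_C = 0.23 × 0.31 = 0.0713
Sum: 0.061 + 0.0352 + 0.0713 = 0.1675
P(Cluster A | x) ≈ 0.364

0.364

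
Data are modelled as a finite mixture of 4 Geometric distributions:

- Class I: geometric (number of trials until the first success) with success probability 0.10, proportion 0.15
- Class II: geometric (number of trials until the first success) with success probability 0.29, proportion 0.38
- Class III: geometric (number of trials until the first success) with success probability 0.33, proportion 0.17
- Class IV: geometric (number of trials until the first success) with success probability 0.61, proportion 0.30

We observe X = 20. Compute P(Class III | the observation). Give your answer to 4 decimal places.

By Bayes' theorem, P(k | x) = π_k f_k(x) / Σ_j π_j f_j(x).
Component likelihoods at x = 20:
  p_I = 0.0135085
  p_II = 0.000432819
  p_III = 0.000163657
  p_IV = 1.03647e-08
Multiply by the mixture weights:
  π_I·p_I = 0.15 × 0.0135085 = 0.00202628
  π_II·p_II = 0.38 × 0.000432819 = 0.000164471
  π_III·p_III = 0.17 × 0.000163657 = 2.78217e-05
  π_IV·p_IV = 0.30 × 1.03647e-08 = 3.10941e-09
Sum: 0.00202628 + 0.000164471 + 2.78217e-05 + 3.10941e-09 = 0.00221857
Responsibility of Class III: 2.78217e-05 / 0.00221857 ≈ 0.0125

0.0125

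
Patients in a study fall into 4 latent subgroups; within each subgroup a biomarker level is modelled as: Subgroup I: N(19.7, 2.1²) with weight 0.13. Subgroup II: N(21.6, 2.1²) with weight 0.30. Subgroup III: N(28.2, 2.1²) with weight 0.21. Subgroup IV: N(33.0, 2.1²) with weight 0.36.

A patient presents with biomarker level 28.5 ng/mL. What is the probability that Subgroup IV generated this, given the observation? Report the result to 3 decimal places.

Posterior ∝ prior × likelihood, so P(k | x) ∝ w_k f_k(x); normalise over all components.
Component likelihoods at x = 28.5 ng/mL:
  L_I = (1/(2.1·√(2π)))·exp(−(28.5−19.7)²/(2·2.1²)) = 0.189973·exp(-8.78005) = 2.92123e-05
  L_II = (1/(2.1·√(2π)))·exp(−(28.5−21.6)²/(2·2.1²)) = 0.189973·exp(-5.39796) = 0.000859779
  L_III = (1/(2.1·√(2π)))·exp(−(28.5−28.2)²/(2·2.1²)) = 0.189973·exp(-0.01020) = 0.188044
  L_IV = (1/(2.1·√(2π)))·exp(−(28.5−33.0)²/(2·2.1²)) = 0.189973·exp(-2.29592) = 0.0191243
Multiply by the mixture weights:
  w_I·L_I = 0.13 × 2.92123e-05 = 3.7976e-06
  w_II·L_II = 0.30 × 0.000859779 = 0.000257934
  w_III·L_III = 0.21 × 0.188044 = 0.0394892
  w_IV·L_IV = 0.36 × 0.0191243 = 0.00688476
Marginal: 3.7976e-06 + 0.000257934 + 0.0394892 + 0.00688476 = 0.0466357
P(Subgroup IV | the observation) ≈ 0.148

0.148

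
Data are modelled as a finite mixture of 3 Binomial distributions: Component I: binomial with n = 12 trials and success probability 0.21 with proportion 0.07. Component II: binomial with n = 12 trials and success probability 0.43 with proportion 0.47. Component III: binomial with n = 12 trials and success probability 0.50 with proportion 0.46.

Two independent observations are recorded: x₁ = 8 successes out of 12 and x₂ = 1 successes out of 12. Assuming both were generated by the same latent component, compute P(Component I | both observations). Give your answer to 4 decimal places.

P(component k | x) = w_k·f_k(x) / marginal(x), where marginal(x) = Σ_j w_j·f_j(x).
Since both observations come from the same component, the likelihood for component k is f_k(x₁)·f_k(x₂).
  L_I = [C(12,8)·0.21^8·0.79^4 = 495·3.78229e-06·0.389501 = 0.000729236] × [0.188494] = 0.000137457
  L_II = [C(12,8)·0.43^8·0.57^4 = 495·0.00116882·0.10556 = 0.0610734] × [0.0106481] = 0.000650317
  L_III = [C(12,8)·0.50^8·0.50^4 = 495·0.00390625·0.0625 = 0.12085] × [0.00292969] = 0.000354052
Unnormalised posteriors:
  w_I·L_I = 0.07 × 0.000137457 = 9.62198e-06
  w_II·L_II = 0.47 × 0.000650317 = 0.000305649
  w_III·L_III = 0.46 × 0.000354052 = 0.000162864
Marginal: 9.62198e-06 + 0.000305649 + 0.000162864 = 0.000478135
P(Component I | x) ≈ 0.0201

0.0201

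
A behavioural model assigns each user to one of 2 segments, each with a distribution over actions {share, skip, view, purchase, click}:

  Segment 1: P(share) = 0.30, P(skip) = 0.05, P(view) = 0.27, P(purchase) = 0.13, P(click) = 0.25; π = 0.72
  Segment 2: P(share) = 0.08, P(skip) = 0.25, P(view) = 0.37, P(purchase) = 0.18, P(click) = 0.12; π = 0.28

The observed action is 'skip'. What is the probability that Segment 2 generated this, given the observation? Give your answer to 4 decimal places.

0.6604

P(component k | x) = π_k·f_k(x) / marginal(x), where marginal(x) = Σ_j π_j·f_j(x).
Component likelihoods at x = 'skip':
  p_1 = P(skip | comp) = 0.05
  p_2 = P(skip | comp) = 0.25
Multiply by the mixture weights:
  π_1·p_1 = 0.72 × 0.05 = 0.036
  π_2·p_2 = 0.28 × 0.25 = 0.07
Marginal: 0.036 + 0.07 = 0.106
Responsibility of Segment 2: 0.07 / 0.106 ≈ 0.6604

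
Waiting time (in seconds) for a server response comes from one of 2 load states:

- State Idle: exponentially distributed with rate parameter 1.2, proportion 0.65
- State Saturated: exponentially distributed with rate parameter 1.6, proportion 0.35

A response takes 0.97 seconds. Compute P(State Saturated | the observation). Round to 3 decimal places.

0.328

Posterior ∝ prior × likelihood, so P(k | x) ∝ P(Z=k) f_k(x); normalise over all components.
Component likelihoods at x = 0.97 seconds:
  p_Idle = 0.374682
  p_Saturated = 0.338918
Weight by the priors:
  P(Z=Idle)·p_Idle = 0.65 × 0.374682 = 0.243543
  P(Z=Saturated)·p_Saturated = 0.35 × 0.338918 = 0.118621
Evidence: 0.243543 + 0.118621 = 0.362164
P(State Saturated | 0.97 seconds) = 0.118621 / 0.362164 ≈ 0.328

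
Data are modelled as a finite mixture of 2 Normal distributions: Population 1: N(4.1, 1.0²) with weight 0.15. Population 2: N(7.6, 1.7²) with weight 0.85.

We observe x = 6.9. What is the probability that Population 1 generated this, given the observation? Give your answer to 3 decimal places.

0.006

Apply Bayes' rule: the posterior for each component is proportional to its prior times its likelihood at x.
Component likelihoods at x = 6.9:
  p_1 = 0.00791545
  p_2 = 0.215598
Weight by the priors:
  P(Z=1)·p_1 = 0.15 × 0.00791545 = 0.00118732
  P(Z=2)·p_2 = 0.85 × 0.215598 = 0.183258
Sum: 0.00118732 + 0.183258 = 0.184445
Responsibility of Population 1: 0.00118732 / 0.184445 ≈ 0.006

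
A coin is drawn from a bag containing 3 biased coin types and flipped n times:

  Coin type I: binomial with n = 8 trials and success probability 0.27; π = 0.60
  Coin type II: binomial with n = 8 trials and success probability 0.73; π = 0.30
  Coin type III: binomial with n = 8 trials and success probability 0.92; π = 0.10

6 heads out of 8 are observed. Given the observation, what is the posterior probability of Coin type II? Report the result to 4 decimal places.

P(component k | x) = w_k·f_k(x) / marginal(x), where marginal(x) = Σ_j w_j·f_j(x).
Component likelihoods at x = 6 heads out of 8:
  p_I = C(8,6)·0.27^6·0.73^2 = 28·0.00038742·0.5329 = 0.00578078
  p_II = C(8,6)·0.73^6·0.27^2 = 28·0.151334·0.0729 = 0.308903
  p_III = C(8,6)·0.92^6·0.08^2 = 28·0.606355·0.0064 = 0.108659
Multiply by the mixture weights:
  w_I·p_I = 0.60 × 0.00578078 = 0.00346847
  w_II·p_II = 0.30 × 0.308903 = 0.092671
  w_III·p_III = 0.10 × 0.108659 = 0.0108659
Normaliser: 0.00346847 + 0.092671 + 0.0108659 = 0.107005
P(Coin type II | x) ≈ 0.8660

0.8660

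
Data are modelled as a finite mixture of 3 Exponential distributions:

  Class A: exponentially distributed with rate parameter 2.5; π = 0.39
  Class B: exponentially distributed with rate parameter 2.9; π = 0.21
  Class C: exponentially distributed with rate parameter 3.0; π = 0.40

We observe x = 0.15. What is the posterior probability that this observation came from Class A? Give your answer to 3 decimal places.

The responsibility of component k is w_k f_k(x) divided by Σ_j w_j f_j(x).
Component likelihoods at x = 0.15:
  p_A = 1.71822
  p_B = 1.87707
  p_C = 1.91288
Multiply by the mixture weights:
  w_A·p_A = 0.39 × 1.71822 = 0.670107
  w_B·p_B = 0.21 × 1.87707 = 0.394184
  w_C·p_C = 0.40 × 1.91288 = 0.765154
Marginal: 0.670107 + 0.394184 + 0.765154 = 1.82945
P(Class A | 0.15) ≈ 0.366

0.366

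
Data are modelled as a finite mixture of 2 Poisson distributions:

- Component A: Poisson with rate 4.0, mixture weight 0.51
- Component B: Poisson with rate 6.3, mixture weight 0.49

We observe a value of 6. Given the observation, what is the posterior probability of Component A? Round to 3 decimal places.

The responsibility of component k is π_k f_k(x) divided by Σ_j π_j f_j(x).
Poisson probabilities:
  L_A = e^(−4.0)·4.0^6/6! = 0.104196
  L_B = e^(−6.3)·6.3^6/6! = 0.159461
Multiply by the mixture weights:
  π_A·L_A = 0.51 × 0.104196 = 0.0531398
  π_B·L_B = 0.49 × 0.159461 = 0.0781361
Denominator: 0.0531398 + 0.0781361 = 0.131276
Responsibility of Component A: 0.0531398 / 0.131276 ≈ 0.405

0.405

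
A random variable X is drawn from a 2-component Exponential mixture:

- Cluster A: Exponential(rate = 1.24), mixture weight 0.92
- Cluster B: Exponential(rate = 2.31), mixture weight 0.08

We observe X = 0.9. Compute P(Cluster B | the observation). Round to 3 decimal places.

0.058

Posterior ∝ prior × likelihood, so P(k | x) ∝ P(Z=k) f_k(x); normalise over all components.
Component likelihoods at x = 0.9:
  p_A = 1.24·e^(−1.24·0.9) = 1.24·e^(−1.1160) = 0.406209
  p_B = 2.31·e^(−2.31·0.9) = 2.31·e^(−2.0790) = 0.288878
Weight by the priors:
  P(Z=A)·p_A = 0.92 × 0.406209 = 0.373712
  P(Z=B)·p_B = 0.08 × 0.288878 = 0.0231102
Normaliser: 0.373712 + 0.0231102 = 0.396822
P(Cluster B | the observation) = 0.0231102 / 0.396822 ≈ 0.058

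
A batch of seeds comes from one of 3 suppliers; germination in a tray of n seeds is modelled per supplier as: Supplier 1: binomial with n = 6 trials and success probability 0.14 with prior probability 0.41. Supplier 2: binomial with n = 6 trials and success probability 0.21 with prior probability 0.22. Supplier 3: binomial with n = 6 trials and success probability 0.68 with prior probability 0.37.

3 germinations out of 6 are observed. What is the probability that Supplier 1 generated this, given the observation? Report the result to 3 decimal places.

0.129

The responsibility of component k is π_k f_k(x) divided by Σ_j π_j f_j(x).
Evaluate each component's likelihood at the observed value:
  L_1 = C(6,3)·0.14^3·0.86^3 = 20·0.002744·0.636056 = 0.0349068
  L_2 = C(6,3)·0.21^3·0.79^3 = 20·0.009261·0.493039 = 0.0913207
  L_3 = C(6,3)·0.68^3·0.32^3 = 20·0.314432·0.032768 = 0.206066
Multiply by the mixture weights:
  π_1·L_1 = 0.41 × 0.0349068 = 0.0143118
  π_2·L_2 = 0.22 × 0.0913207 = 0.0200906
  π_3·L_3 = 0.37 × 0.206066 = 0.0762445
Marginal: 0.0143118 + 0.0200906 + 0.0762445 = 0.110647
So the posterior for Supplier 1 is 0.0143118 / 0.110647 ≈ 0.129.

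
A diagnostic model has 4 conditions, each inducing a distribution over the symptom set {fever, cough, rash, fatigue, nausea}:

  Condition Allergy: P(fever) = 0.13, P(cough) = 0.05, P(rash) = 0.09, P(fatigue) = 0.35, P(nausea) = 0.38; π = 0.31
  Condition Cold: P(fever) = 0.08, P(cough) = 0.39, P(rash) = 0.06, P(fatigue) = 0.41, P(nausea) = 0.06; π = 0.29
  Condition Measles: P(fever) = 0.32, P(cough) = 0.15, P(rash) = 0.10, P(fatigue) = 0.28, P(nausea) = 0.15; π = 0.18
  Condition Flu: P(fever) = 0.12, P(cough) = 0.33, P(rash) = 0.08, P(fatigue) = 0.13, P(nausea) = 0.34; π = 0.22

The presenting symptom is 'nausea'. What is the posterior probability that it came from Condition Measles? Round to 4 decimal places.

0.1139

Posterior ∝ prior × likelihood, so P(k | x) ∝ w_k f_k(x); normalise over all components.
Component likelihoods at x = 'nausea':
  L_Allergy = P(nausea | comp) = 0.38
  L_Cold = P(nausea | comp) = 0.06
  L_Measles = P(nausea | comp) = 0.15
  L_Flu = P(nausea | comp) = 0.34
Prior × likelihood for each component:
  w_Allergy·L_Allergy = 0.31 × 0.38 = 0.1178
  w_Cold·L_Cold = 0.29 × 0.06 = 0.0174
  w_Measles·L_Measles = 0.18 × 0.15 = 0.027
  w_Flu·L_Flu = 0.22 × 0.34 = 0.0748
Sum: 0.1178 + 0.0174 + 0.027 + 0.0748 = 0.237
So the posterior for Condition Measles is 0.027 / 0.237 ≈ 0.1139.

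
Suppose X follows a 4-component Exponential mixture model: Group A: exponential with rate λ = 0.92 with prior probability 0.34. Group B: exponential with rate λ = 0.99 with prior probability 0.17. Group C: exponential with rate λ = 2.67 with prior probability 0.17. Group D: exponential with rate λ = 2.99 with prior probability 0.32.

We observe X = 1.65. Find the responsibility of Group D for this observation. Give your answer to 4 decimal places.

0.0605

The responsibility of component k is P(Z=k) f_k(x) divided by Σ_j P(Z=j) f_j(x).
Evaluate each component's likelihood at the observed value:
  L_A = 0.92·e^(−0.92·1.65) = 0.92·e^(−1.5180) = 0.201618
  L_B = 0.99·e^(−0.99·1.65) = 0.99·e^(−1.6335) = 0.193293
  L_C = 2.67·e^(−2.67·1.65) = 2.67·e^(−4.4055) = 0.0326007
  L_D = 2.99·e^(−2.99·1.65) = 2.99·e^(−4.9335) = 0.0215318
Multiply by the mixture weights:
  P(Z=A)·L_A = 0.34 × 0.201618 = 0.06855
  P(Z=B)·L_B = 0.17 × 0.193293 = 0.0328597
  P(Z=C)·L_C = 0.17 × 0.0326007 = 0.00554212
  P(Z=D)·L_D = 0.32 × 0.0215318 = 0.00689016
Sum: 0.06855 + 0.0328597 + 0.00554212 + 0.00689016 = 0.113842
Responsibility of Group D: 0.00689016 / 0.113842 ≈ 0.0605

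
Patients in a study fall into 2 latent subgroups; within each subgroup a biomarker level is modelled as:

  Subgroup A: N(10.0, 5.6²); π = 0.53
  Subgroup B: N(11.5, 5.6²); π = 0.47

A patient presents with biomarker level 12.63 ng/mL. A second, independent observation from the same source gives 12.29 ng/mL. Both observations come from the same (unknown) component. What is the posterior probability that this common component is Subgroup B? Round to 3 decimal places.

By Bayes' theorem, P(k | x) = π_k f_k(x) / Σ_j π_j f_j(x).
Since both observations come from the same component, the likelihood for component k is f_k(x₁)·f_k(x₂).
  p_A = [0.0638009] × [0.0655255] = 0.00418059
  p_B = [0.069804] × [0.0705343] = 0.00492358
Multiply by the mixture weights:
  π_A·p_A = 0.53 × 0.00418059 = 0.00221571
  π_B·p_B = 0.47 × 0.00492358 = 0.00231408
Sum: 0.00221571 + 0.00231408 = 0.00452979
P(Subgroup B | x₁,x₂) ≈ 0.511

0.511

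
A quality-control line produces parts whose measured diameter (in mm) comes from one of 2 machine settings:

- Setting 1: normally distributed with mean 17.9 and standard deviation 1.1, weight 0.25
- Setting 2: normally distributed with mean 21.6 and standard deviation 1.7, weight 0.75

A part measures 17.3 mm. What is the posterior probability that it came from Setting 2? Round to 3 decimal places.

0.084

The responsibility of component k is π_k f_k(x) divided by Σ_j π_j f_j(x).
Evaluate each component's likelihood at the observed value:
  f_1 = (1/(1.1·√(2π)))·exp(−(17.3−17.9)²/(2·1.1²)) = 0.362675·exp(-0.14876) = 0.312544
  f_2 = (1/(1.7·√(2π)))·exp(−(17.3−21.6)²/(2·1.7²)) = 0.234672·exp(-3.19896) = 0.00957568
Weight by the priors:
  π_1·f_1 = 0.25 × 0.312544 = 0.0781361
  π_2·f_2 = 0.75 × 0.00957568 = 0.00718176
Denominator: 0.0781361 + 0.00718176 = 0.0853178
P(Setting 2 | data) ≈ 0.084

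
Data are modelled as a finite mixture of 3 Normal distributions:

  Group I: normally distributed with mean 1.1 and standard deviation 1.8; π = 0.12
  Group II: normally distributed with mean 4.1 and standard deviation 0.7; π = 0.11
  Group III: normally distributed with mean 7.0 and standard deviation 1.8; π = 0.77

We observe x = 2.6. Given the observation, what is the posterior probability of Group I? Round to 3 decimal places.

By Bayes' theorem, P(k | x) = w_k f_k(x) / Σ_j w_j f_j(x).
Evaluate each component's likelihood at the observed value:
  f_I = (1/(1.8·√(2π)))·exp(−(2.6−1.1)²/(2·1.8²)) = 0.221635·exp(-0.34722) = 0.156618
  f_II = (1/(0.7·√(2π)))·exp(−(2.6−4.1)²/(2·0.7²)) = 0.569918·exp(-2.29592) = 0.057373
  f_III = (1/(1.8·√(2π)))·exp(−(2.6−7.0)²/(2·1.8²)) = 0.221635·exp(-2.98765) = 0.0111716
Unnormalised posteriors:
  w_I·f_I = 0.12 × 0.156618 = 0.0187941
  w_II·f_II = 0.11 × 0.057373 = 0.00631103
  w_III·f_III = 0.77 × 0.0111716 = 0.00860214
Denominator: 0.0187941 + 0.00631103 + 0.00860214 = 0.0337073
P(Group I | data) = 0.0187941 / 0.0337073 ≈ 0.558

0.558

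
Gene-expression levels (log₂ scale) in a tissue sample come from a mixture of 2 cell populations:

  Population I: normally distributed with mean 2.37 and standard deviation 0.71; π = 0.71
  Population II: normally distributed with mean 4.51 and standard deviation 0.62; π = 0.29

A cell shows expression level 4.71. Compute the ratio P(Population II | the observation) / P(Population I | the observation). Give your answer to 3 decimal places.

101.413

Posterior odds = (π_i f_i(x)) / (π_j f_j(x)); the normalising sum cancels.
Evaluate each component's likelihood at the observed value:
  L_I = 0.0024602
  L_II = 0.610833
Posterior odds = (π_II·L_II) / (π_I·L_I) = (0.29·0.610833) / (0.71·0.0024602) = 0.177142 / 0.00174674 ≈ 101.413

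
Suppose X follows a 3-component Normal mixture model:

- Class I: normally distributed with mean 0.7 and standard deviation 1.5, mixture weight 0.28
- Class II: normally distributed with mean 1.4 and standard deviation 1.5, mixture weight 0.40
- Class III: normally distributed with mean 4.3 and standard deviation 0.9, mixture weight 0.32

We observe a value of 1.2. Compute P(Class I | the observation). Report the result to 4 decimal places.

Apply Bayes' rule: the posterior for each component is proportional to its prior times its likelihood at x.
Component likelihoods at x = 1.2:
  L_I = 0.251589
  L_II = 0.263608
  L_III = 0.00117595
Weight by the priors:
  w_I·L_I = 0.28 × 0.251589 = 0.0704449
  w_II·L_II = 0.40 × 0.263608 = 0.105443
  w_III·L_III = 0.32 × 0.00117595 = 0.000376305
Evidence: 0.0704449 + 0.105443 + 0.000376305 = 0.176264
So the posterior for Class I is 0.0704449 / 0.176264 ≈ 0.3997.

0.3997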